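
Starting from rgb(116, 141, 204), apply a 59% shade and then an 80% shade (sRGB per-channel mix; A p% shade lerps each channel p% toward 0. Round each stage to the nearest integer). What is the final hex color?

Per channel, c → c + 0.59(0 − c):
  R: 116 + 0.59×(0−116) = 116 − 68.44 = 47.56 → 48
  G: 141 − 83.19 = 57.81 → 58
  B: 204 + 0.59×(0−204) = 204 − 120.36 = 83.64 → 84
After the shade: rgb(48, 58, 84) = #303A54.
Lerp each channel 80% toward 0:
  R: 48 − 38.4 = 9.6 → 10
  G: 58 − 46.4 = 11.6 → 12
  B: 84 − 67.2 = 16.8 → 17
rgb(10, 12, 17) = #0A0C11.

#0A0C11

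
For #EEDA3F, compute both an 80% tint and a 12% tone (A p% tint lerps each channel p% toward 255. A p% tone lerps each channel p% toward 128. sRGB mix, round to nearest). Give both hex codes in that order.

#EEDA3F is rgb(238, 218, 63).
80% tint:
  R: 238 + 13.6 = 251.6 → 252
  G: 218 + 29.6 = 247.6 → 248
  B: 63 + 153.6 = 216.6 → 217
  → #FCF8D9
12% tone:
  R: 238 + 0.12×(128−238) = 238 − 13.2 = 224.8 → 225
  G: 218 + 0.12×(128−218) = 218 − 10.8 = 207.2 → 207
  B: 63 + 0.12×(128−63) = 63 + 7.8 = 70.8 → 71
  → #E1CF47

#FCF8D9, #E1CF47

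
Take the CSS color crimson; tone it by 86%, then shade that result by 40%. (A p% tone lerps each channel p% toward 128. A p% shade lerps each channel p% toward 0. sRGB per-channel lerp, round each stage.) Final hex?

#554447

CSS crimson is rgb(220, 20, 60).
Lerp each channel 86% toward 128:
  R: 220 + 0.86×(128−220) = 220 − 79.12 = 140.88 → 141
  G: 20 + 0.86×(128−20) = 20 + 92.88 = 112.88 → 113
  B: 60 + 0.86×(128−60) = 60 + 58.48 = 118.48 → 118
After the tone: rgb(141, 113, 118) = #8D7176.
A 40% shade moves each channel 40% toward 0:
  R: 141 − 56.4 = 84.6 → 85
  G: 113 − 45.2 = 67.8 → 68
  B: 118 − 47.2 = 70.8 → 71
rgb(85, 68, 71) = #554447.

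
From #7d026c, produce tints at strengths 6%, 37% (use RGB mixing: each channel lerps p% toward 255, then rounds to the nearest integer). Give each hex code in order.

#7d026c is rgb(125, 2, 108).
6%: (125 + 7.8 = 132.8→133, 2 + 15.18 = 17.18→17, 108 + 8.82 = 116.82→117) → #851175
37%: (125 + 48.1 = 173.1→173, 2 + 93.61 = 95.61→96, 108 + 54.39 = 162.39→162) → #ad60a2

#851175, #ad60a2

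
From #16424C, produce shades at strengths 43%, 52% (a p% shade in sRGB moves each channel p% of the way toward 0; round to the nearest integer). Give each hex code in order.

#0D262B, #0B2024

#16424C is rgb(22, 66, 76).
43%: (22 − 9.46 = 12.54→13, 66 − 28.38 = 37.62→38, 76 − 32.68 = 43.32→43) → #0D262B
52%: (22 − 11.44 = 10.56→11, 66 − 34.32 = 31.68→32, 76 − 39.52 = 36.48→36) → #0B2024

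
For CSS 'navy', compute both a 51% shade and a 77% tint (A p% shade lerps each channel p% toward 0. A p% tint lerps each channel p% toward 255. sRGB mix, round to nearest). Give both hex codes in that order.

CSS navy is rgb(0, 0, 128).
51% shade:
  R: 0 + 0 = 0 → 0
  G: 0 + 0.51×(0−0) = 0 + 0 = 0 → 0
  B: 128 − 65.28 = 62.72 → 63
  → #00003f
77% tint:
  R: 0 + 196.35 = 196.35 → 196
  G: 0 + 196.35 = 196.35 → 196
  B: 128 + 0.77×(255−128) = 128 + 97.79 = 225.79 → 226
  → #c4c4e2

#00003f, #c4c4e2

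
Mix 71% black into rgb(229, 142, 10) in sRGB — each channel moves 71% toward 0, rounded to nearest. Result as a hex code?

#422903

A 71% shade moves each channel 71% toward 0:
  R: 229 + 0.71×(0−229) = 229 − 162.59 = 66.41 → 66
  G: 142 + 0.71×(0−142) = 142 − 100.82 = 41.18 → 41
  B: 10 − 7.1 = 2.9 → 3
rgb(66, 41, 3) = #422903.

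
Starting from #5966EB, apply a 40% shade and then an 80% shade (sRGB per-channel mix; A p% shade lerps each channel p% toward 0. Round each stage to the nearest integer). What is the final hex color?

#0B0C1C

#5966EB is rgb(89, 102, 235).
A 40% shade moves each channel 40% toward 0:
  R: 89 + 0.4×(0−89) = 89 − 35.6 = 53.4 → 53
  G: 102 − 40.8 = 61.2 → 61
  B: 235 + 0.4×(0−235) = 235 − 94 = 141 → 141
After the shade: rgb(53, 61, 141) = #353D8D.
Per channel, c → c + 0.8(0 − c):
  R: 53 + 0.8×(0−53) = 53 − 42.4 = 10.6 → 11
  G: 61 + 0.8×(0−61) = 61 − 48.8 = 12.2 → 12
  B: 141 + 0.8×(0−141) = 141 − 112.8 = 28.2 → 28
rgb(11, 12, 28) = #0B0C1C.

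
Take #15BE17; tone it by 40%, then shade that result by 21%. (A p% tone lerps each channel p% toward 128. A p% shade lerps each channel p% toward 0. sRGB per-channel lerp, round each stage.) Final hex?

#338233

#15BE17 is rgb(21, 190, 23).
Lerp each channel 40% toward 128:
  R: 21 + 0.4×(128−21) = 21 + 42.8 = 63.8 → 64
  G: 190 + 0.4×(128−190) = 190 − 24.8 = 165.2 → 165
  B: 23 + 0.4×(128−23) = 23 + 42 = 65 → 65
After the tone: rgb(64, 165, 65) = #40A541.
Per channel, c → c + 0.21(0 − c):
  R: 64 + 0.21×(0−64) = 64 − 13.44 = 50.56 → 51
  G: 165 − 34.65 = 130.35 → 130
  B: 65 − 13.65 = 51.35 → 51
rgb(51, 130, 51) = #338233.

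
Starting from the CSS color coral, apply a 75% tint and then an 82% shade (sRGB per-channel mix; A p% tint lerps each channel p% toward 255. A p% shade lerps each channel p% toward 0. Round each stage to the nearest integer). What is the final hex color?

#2e2826

CSS coral is rgb(255, 127, 80).
Lerp each channel 75% toward 255:
  R: 255 + 0.75×(255−255) = 255 + 0 = 255 → 255
  G: 127 + 0.75×(255−127) = 127 + 96 = 223 → 223
  B: 80 + 0.75×(255−80) = 80 + 131.25 = 211.25 → 211
After the tint: rgb(255, 223, 211) = #ffdfd3.
An 82% shade moves each channel 82% toward 0:
  R: 255 + 0.82×(0−255) = 255 − 209.1 = 45.9 → 46
  G: 223 + 0.82×(0−223) = 223 − 182.86 = 40.14 → 40
  B: 211 − 173.02 = 37.98 → 38
rgb(46, 40, 38) = #2e2826.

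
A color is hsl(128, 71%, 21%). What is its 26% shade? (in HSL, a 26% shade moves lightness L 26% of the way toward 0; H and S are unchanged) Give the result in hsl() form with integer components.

L moves 26% from 21 toward 0: 21 − 5.46 = 15.54 → 16.
H and S are unchanged.

hsl(128, 71%, 16%)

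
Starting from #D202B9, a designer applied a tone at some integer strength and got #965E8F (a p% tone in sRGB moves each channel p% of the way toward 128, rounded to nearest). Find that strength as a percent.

73%

#D202B9 is rgb(210, 2, 185); #965E8F is rgb(150, 94, 143).
On the G channel (widest range): 94 ≈ 2 + (p/100)(128 − 2), so p ≈ 100×(94 − 2)/(128 − 2) = 9200/126 = 73.02.
p = 73 reproduces all three channels after rounding.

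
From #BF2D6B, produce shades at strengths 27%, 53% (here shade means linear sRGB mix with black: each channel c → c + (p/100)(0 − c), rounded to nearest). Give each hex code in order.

#8B214E, #5A1532

#BF2D6B is rgb(191, 45, 107).
27%: (191 − 51.57 = 139.43→139, 45 − 12.15 = 32.85→33, 107 − 28.89 = 78.11→78) → #8B214E
53%: (191 − 101.23 = 89.77→90, 45 − 23.85 = 21.15→21, 107 − 56.71 = 50.29→50) → #5A1532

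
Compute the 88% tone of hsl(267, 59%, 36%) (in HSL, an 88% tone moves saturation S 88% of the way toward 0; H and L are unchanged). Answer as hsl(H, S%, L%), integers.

S moves 88% from 59 toward 0: 59 − 51.92 = 7.08 → 7.
H and L are unchanged.

hsl(267, 7%, 36%)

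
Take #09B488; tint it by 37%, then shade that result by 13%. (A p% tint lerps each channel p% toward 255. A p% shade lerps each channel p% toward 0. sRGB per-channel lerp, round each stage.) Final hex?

#57B59D

#09B488 is rgb(9, 180, 136).
Per channel, c → c + 0.37(255 − c):
  R: 9 + 0.37×(255−9) = 9 + 91.02 = 100.02 → 100
  G: 180 + 27.75 = 207.75 → 208
  B: 136 + 44.03 = 180.03 → 180
After the tint: rgb(100, 208, 180) = #64D0B4.
Lerp each channel 13% toward 0:
  R: 100 − 13 = 87 → 87
  G: 208 + 0.13×(0−208) = 208 − 27.04 = 180.96 → 181
  B: 180 − 23.4 = 156.6 → 157
rgb(87, 181, 157) = #57B59D.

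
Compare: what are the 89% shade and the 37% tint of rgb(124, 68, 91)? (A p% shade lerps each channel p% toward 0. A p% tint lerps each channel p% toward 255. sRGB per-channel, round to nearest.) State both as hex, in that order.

#0E070A, #AC8998

89% shade:
  R: 124 + 0.89×(0−124) = 124 − 110.36 = 13.64 → 14
  G: 68 + 0.89×(0−68) = 68 − 60.52 = 7.48 → 7
  B: 91 + 0.89×(0−91) = 91 − 80.99 = 10.01 → 10
  → #0E070A
37% tint:
  R: 124 + 0.37×(255−124) = 124 + 48.47 = 172.47 → 172
  G: 68 + 0.37×(255−68) = 68 + 69.19 = 137.19 → 137
  B: 91 + 0.37×(255−91) = 91 + 60.68 = 151.68 → 152
  → #AC8998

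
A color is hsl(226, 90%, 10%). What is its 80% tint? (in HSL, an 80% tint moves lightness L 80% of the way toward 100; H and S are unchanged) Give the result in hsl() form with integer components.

hsl(226, 90%, 82%)

L moves 80% from 10 toward 100: 10 + 72 = 82 → 82.
H and S are unchanged.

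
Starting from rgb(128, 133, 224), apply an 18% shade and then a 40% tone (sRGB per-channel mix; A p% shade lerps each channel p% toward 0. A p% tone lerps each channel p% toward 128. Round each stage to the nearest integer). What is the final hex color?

Per channel, c → c + 0.18(0 − c):
  R: 128 − 23.04 = 104.96 → 105
  G: 133 − 23.94 = 109.06 → 109
  B: 224 + 0.18×(0−224) = 224 − 40.32 = 183.68 → 184
After the shade: rgb(105, 109, 184) = #696db8.
Lerp each channel 40% toward 128:
  R: 105 + 9.2 = 114.2 → 114
  G: 109 + 0.4×(128−109) = 109 + 7.6 = 116.6 → 117
  B: 184 − 22.4 = 161.6 → 162
rgb(114, 117, 162) = #7275a2.

#7275a2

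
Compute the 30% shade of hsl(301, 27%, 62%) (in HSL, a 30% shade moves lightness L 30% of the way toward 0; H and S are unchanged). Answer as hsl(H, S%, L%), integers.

L moves 30% from 62 toward 0: 62 − 18.6 = 43.4 → 43.
H and S are unchanged.

hsl(301, 27%, 43%)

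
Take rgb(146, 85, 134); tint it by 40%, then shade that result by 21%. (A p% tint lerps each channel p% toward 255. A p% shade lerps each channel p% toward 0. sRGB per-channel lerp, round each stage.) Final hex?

A 40% tint moves each channel 40% toward 255:
  R: 146 + 0.4×(255−146) = 146 + 43.6 = 189.6 → 190
  G: 85 + 68 = 153 → 153
  B: 134 + 48.4 = 182.4 → 182
After the tint: rgb(190, 153, 182) = #be99b6.
Lerp each channel 21% toward 0:
  R: 190 + 0.21×(0−190) = 190 − 39.9 = 150.1 → 150
  G: 153 − 32.13 = 120.87 → 121
  B: 182 + 0.21×(0−182) = 182 − 38.22 = 143.78 → 144
rgb(150, 121, 144) = #967990.

#967990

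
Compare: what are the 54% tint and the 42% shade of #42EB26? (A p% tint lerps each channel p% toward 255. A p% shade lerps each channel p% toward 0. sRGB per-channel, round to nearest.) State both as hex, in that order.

#42EB26 is rgb(66, 235, 38).
54% tint:
  R: 66 + 0.54×(255−66) = 66 + 102.06 = 168.06 → 168
  G: 235 + 10.8 = 245.8 → 246
  B: 38 + 0.54×(255−38) = 38 + 117.18 = 155.18 → 155
  → #A8F69B
42% shade:
  R: 66 + 0.42×(0−66) = 66 − 27.72 = 38.28 → 38
  G: 235 − 98.7 = 136.3 → 136
  B: 38 − 15.96 = 22.04 → 22
  → #268816

#A8F69B, #268816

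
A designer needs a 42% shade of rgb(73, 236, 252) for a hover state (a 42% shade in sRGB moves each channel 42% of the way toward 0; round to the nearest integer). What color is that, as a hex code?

A 42% shade moves each channel 42% toward 0:
  R: 73 − 30.66 = 42.34 → 42
  G: 236 + 0.42×(0−236) = 236 − 99.12 = 136.88 → 137
  B: 252 + 0.42×(0−252) = 252 − 105.84 = 146.16 → 146
rgb(42, 137, 146) = #2A8992.

#2A8992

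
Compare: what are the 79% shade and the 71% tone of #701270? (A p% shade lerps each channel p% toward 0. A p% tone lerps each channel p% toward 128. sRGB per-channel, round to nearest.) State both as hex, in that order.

#180418, #7B607B

#701270 is rgb(112, 18, 112).
79% shade:
  R: 112 + 0.79×(0−112) = 112 − 88.48 = 23.52 → 24
  G: 18 − 14.22 = 3.78 → 4
  B: 112 + 0.79×(0−112) = 112 − 88.48 = 23.52 → 24
  → #180418
71% tone:
  R: 112 + 11.36 = 123.36 → 123
  G: 18 + 0.71×(128−18) = 18 + 78.1 = 96.1 → 96
  B: 112 + 0.71×(128−112) = 112 + 11.36 = 123.36 → 123
  → #7B607B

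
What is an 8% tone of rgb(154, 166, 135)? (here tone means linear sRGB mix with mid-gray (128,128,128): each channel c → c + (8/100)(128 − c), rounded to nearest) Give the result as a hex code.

#98A386

An 8% tone moves each channel 8% toward 128:
  R: 154 + 0.08×(128−154) = 154 − 2.08 = 151.92 → 152
  G: 166 + 0.08×(128−166) = 166 − 3.04 = 162.96 → 163
  B: 135 + 0.08×(128−135) = 135 − 0.56 = 134.44 → 134
rgb(152, 163, 134) = #98A386.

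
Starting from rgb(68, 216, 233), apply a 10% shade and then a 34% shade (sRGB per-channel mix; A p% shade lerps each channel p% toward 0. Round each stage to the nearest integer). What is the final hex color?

Lerp each channel 10% toward 0:
  R: 68 − 6.8 = 61.2 → 61
  G: 216 + 0.1×(0−216) = 216 − 21.6 = 194.4 → 194
  B: 233 + 0.1×(0−233) = 233 − 23.3 = 209.7 → 210
After the shade: rgb(61, 194, 210) = #3DC2D2.
Per channel, c → c + 0.34(0 − c):
  R: 61 + 0.34×(0−61) = 61 − 20.74 = 40.26 → 40
  G: 194 − 65.96 = 128.04 → 128
  B: 210 − 71.4 = 138.6 → 139
rgb(40, 128, 139) = #28808B.

#28808B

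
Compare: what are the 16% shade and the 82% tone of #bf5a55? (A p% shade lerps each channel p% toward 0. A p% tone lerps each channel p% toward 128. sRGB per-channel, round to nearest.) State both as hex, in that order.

#bf5a55 is rgb(191, 90, 85).
16% shade:
  R: 191 − 30.56 = 160.44 → 160
  G: 90 − 14.4 = 75.6 → 76
  B: 85 + 0.16×(0−85) = 85 − 13.6 = 71.4 → 71
  → #a04c47
82% tone:
  R: 191 + 0.82×(128−191) = 191 − 51.66 = 139.34 → 139
  G: 90 + 31.16 = 121.16 → 121
  B: 85 + 0.82×(128−85) = 85 + 35.26 = 120.26 → 120
  → #8b7978

#a04c47, #8b7978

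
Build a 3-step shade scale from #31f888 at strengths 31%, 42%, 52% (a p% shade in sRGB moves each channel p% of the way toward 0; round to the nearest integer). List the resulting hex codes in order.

#31f888 is rgb(49, 248, 136).
31%: (49 − 15.19 = 33.81→34, 248 − 76.88 = 171.12→171, 136 − 42.16 = 93.84→94) → #22ab5e
42%: (49 − 20.58 = 28.42→28, 248 − 104.16 = 143.84→144, 136 − 57.12 = 78.88→79) → #1c904f
52%: (49 − 25.48 = 23.52→24, 248 − 128.96 = 119.04→119, 136 − 70.72 = 65.28→65) → #187741

#22ab5e, #1c904f, #187741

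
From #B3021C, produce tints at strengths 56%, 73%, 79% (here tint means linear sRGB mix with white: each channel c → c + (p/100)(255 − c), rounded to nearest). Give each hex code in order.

#B3021C is rgb(179, 2, 28).
56%: (179 + 42.56 = 221.56→222, 2 + 141.68 = 143.68→144, 28 + 127.12 = 155.12→155) → #DE909B
73%: (179 + 55.48 = 234.48→234, 2 + 184.69 = 186.69→187, 28 + 165.71 = 193.71→194) → #EABBC2
79%: (179 + 60.04 = 239.04→239, 2 + 199.87 = 201.87→202, 28 + 179.33 = 207.33→207) → #EFCACF

#DE909B, #EABBC2, #EFCACF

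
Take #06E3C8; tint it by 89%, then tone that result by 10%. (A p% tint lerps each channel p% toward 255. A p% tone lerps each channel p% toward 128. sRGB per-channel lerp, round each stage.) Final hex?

#DAF0ED

#06E3C8 is rgb(6, 227, 200).
An 89% tint moves each channel 89% toward 255:
  R: 6 + 0.89×(255−6) = 6 + 221.61 = 227.61 → 228
  G: 227 + 0.89×(255−227) = 227 + 24.92 = 251.92 → 252
  B: 200 + 48.95 = 248.95 → 249
After the tint: rgb(228, 252, 249) = #E4FCF9.
Per channel, c → c + 0.1(128 − c):
  R: 228 + 0.1×(128−228) = 228 − 10 = 218 → 218
  G: 252 − 12.4 = 239.6 → 240
  B: 249 + 0.1×(128−249) = 249 − 12.1 = 236.9 → 237
rgb(218, 240, 237) = #DAF0ED.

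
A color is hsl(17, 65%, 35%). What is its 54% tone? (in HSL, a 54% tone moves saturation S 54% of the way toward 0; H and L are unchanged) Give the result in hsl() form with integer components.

hsl(17, 30%, 35%)

S moves 54% from 65 toward 0: 65 − 35.1 = 29.9 → 30.
H and L are unchanged.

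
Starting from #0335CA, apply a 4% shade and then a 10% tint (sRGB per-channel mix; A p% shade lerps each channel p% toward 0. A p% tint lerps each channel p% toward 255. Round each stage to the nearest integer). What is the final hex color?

#0335CA is rgb(3, 53, 202).
Per channel, c → c + 0.04(0 − c):
  R: 3 + 0.04×(0−3) = 3 − 0.12 = 2.88 → 3
  G: 53 − 2.12 = 50.88 → 51
  B: 202 − 8.08 = 193.92 → 194
After the shade: rgb(3, 51, 194) = #0333C2.
Per channel, c → c + 0.1(255 − c):
  R: 3 + 0.1×(255−3) = 3 + 25.2 = 28.2 → 28
  G: 51 + 0.1×(255−51) = 51 + 20.4 = 71.4 → 71
  B: 194 + 6.1 = 200.1 → 200
rgb(28, 71, 200) = #1C47C8.

#1C47C8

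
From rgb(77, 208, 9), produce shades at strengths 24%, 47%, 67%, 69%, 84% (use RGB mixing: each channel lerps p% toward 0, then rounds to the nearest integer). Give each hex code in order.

#3b9e07, #296e05, #194503, #184003, #0c2101

24%: (77 − 18.48 = 58.52→59, 208 − 49.92 = 158.08→158, 9 − 2.16 = 6.84→7) → #3b9e07
47%: (77 − 36.19 = 40.81→41, 208 − 97.76 = 110.24→110, 9 − 4.23 = 4.77→5) → #296e05
67%: (77 − 51.59 = 25.41→25, 208 − 139.36 = 68.64→69, 9 − 6.03 = 2.97→3) → #194503
69%: (77 − 53.13 = 23.87→24, 208 − 143.52 = 64.48→64, 9 − 6.21 = 2.79→3) → #184003
84%: (77 − 64.68 = 12.32→12, 208 − 174.72 = 33.28→33, 9 − 7.56 = 1.44→1) → #0c2101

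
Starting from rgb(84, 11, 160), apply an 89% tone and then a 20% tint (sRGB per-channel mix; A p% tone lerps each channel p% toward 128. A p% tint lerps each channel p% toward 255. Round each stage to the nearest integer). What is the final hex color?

#958f9d

An 89% tone moves each channel 89% toward 128:
  R: 84 + 39.16 = 123.16 → 123
  G: 11 + 104.13 = 115.13 → 115
  B: 160 + 0.89×(128−160) = 160 − 28.48 = 131.52 → 132
After the tone: rgb(123, 115, 132) = #7b7384.
Per channel, c → c + 0.2(255 − c):
  R: 123 + 26.4 = 149.4 → 149
  G: 115 + 0.2×(255−115) = 115 + 28 = 143 → 143
  B: 132 + 0.2×(255−132) = 132 + 24.6 = 156.6 → 157
rgb(149, 143, 157) = #958f9d.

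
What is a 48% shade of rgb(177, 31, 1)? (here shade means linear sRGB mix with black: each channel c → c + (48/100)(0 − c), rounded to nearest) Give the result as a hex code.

#5c1001

A 48% shade moves each channel 48% toward 0:
  R: 177 − 84.96 = 92.04 → 92
  G: 31 + 0.48×(0−31) = 31 − 14.88 = 16.12 → 16
  B: 1 − 0.48 = 0.52 → 1
rgb(92, 16, 1) = #5c1001.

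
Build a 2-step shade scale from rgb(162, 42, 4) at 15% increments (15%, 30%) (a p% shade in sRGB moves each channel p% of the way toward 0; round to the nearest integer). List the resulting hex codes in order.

15%: (162 − 24.3 = 137.7→138, 42 − 6.3 = 35.7→36, 4 − 0.6 = 3.4→3) → #8A2403
30%: (162 − 48.6 = 113.4→113, 42 − 12.6 = 29.4→29, 4 − 1.2 = 2.8→3) → #711D03

#8A2403, #711D03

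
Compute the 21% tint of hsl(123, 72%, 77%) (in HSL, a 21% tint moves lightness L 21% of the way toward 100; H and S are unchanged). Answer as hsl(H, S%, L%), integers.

L moves 21% from 77 toward 100: 77 + 4.83 = 81.83 → 82.
H and S are unchanged.

hsl(123, 72%, 82%)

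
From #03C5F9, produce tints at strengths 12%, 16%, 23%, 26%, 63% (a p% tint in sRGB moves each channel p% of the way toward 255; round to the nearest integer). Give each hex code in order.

#21CCFA, #2BCEFA, #3DD2FA, #45D4FB, #A2EAFD

#03C5F9 is rgb(3, 197, 249).
12%: (3 + 30.24 = 33.24→33, 197 + 6.96 = 203.96→204, 249 + 0.72 = 249.72→250) → #21CCFA
16%: (3 + 40.32 = 43.32→43, 197 + 9.28 = 206.28→206, 249 + 0.96 = 249.96→250) → #2BCEFA
23%: (3 + 57.96 = 60.96→61, 197 + 13.34 = 210.34→210, 249 + 1.38 = 250.38→250) → #3DD2FA
26%: (3 + 65.52 = 68.52→69, 197 + 15.08 = 212.08→212, 249 + 1.56 = 250.56→251) → #45D4FB
63%: (3 + 158.76 = 161.76→162, 197 + 36.54 = 233.54→234, 249 + 3.78 = 252.78→253) → #A2EAFD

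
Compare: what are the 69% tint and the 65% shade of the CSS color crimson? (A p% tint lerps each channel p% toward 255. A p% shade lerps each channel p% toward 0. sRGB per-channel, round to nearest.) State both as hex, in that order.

#f4b6c3, #4d0715

CSS crimson is rgb(220, 20, 60).
69% tint:
  R: 220 + 0.69×(255−220) = 220 + 24.15 = 244.15 → 244
  G: 20 + 0.69×(255−20) = 20 + 162.15 = 182.15 → 182
  B: 60 + 0.69×(255−60) = 60 + 134.55 = 194.55 → 195
  → #f4b6c3
65% shade:
  R: 220 + 0.65×(0−220) = 220 − 143 = 77 → 77
  G: 20 − 13 = 7 → 7
  B: 60 + 0.65×(0−60) = 60 − 39 = 21 → 21
  → #4d0715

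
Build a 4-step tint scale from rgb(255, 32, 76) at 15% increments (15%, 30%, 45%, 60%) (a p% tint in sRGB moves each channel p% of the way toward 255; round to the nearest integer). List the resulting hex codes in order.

15%: (255→255, 32 + 33.45 = 65.45→65, 76 + 26.85 = 102.85→103) → #FF4167
30%: (255→255, 32 + 66.9 = 98.9→99, 76 + 53.7 = 129.7→130) → #FF6382
45%: (255→255, 32 + 100.35 = 132.35→132, 76 + 80.55 = 156.55→157) → #FF849D
60%: (255→255, 32 + 133.8 = 165.8→166, 76 + 107.4 = 183.4→183) → #FFA6B7

#FF4167, #FF6382, #FF849D, #FFA6B7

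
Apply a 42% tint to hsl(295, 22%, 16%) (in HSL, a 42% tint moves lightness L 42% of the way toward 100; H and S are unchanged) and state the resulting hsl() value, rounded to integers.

hsl(295, 22%, 51%)

L moves 42% from 16 toward 100: 16 + 35.28 = 51.28 → 51.
H and S are unchanged.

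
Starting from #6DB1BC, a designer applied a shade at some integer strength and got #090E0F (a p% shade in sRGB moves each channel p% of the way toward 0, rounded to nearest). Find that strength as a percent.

92%

#6DB1BC is rgb(109, 177, 188); #090E0F is rgb(9, 14, 15).
On the B channel (widest range): 15 ≈ 188 + (p/100)(0 − 188), so p ≈ 100×(15 − 188)/(0 − 188) = -17300/-188 = 92.02.
p = 92 reproduces all three channels after rounding.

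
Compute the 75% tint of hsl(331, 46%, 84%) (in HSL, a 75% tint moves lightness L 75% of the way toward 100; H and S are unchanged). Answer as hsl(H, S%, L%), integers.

hsl(331, 46%, 96%)

L moves 75% from 84 toward 100: 84 + 12 = 96 → 96.
H and S are unchanged.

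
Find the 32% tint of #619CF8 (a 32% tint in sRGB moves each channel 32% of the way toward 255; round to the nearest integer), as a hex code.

#94BCFA

#619CF8 is rgb(97, 156, 248).
Lerp each channel 32% toward 255:
  R: 97 + 0.32×(255−97) = 97 + 50.56 = 147.56 → 148
  G: 156 + 0.32×(255−156) = 156 + 31.68 = 187.68 → 188
  B: 248 + 0.32×(255−248) = 248 + 2.24 = 250.24 → 250
rgb(148, 188, 250) = #94BCFA.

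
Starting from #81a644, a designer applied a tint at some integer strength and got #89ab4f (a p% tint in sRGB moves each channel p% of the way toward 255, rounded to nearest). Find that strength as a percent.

#81a644 is rgb(129, 166, 68); #89ab4f is rgb(137, 171, 79).
On the B channel (widest range): 79 ≈ 68 + (p/100)(255 − 68), so p ≈ 100×(79 − 68)/(255 − 68) = 1100/187 = 5.88.
p = 6 reproduces all three channels after rounding.

6%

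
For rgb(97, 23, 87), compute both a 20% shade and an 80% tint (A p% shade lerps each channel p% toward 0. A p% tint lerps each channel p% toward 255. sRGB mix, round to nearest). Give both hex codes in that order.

20% shade:
  R: 97 + 0.2×(0−97) = 97 − 19.4 = 77.6 → 78
  G: 23 − 4.6 = 18.4 → 18
  B: 87 − 17.4 = 69.6 → 70
  → #4E1246
80% tint:
  R: 97 + 0.8×(255−97) = 97 + 126.4 = 223.4 → 223
  G: 23 + 0.8×(255−23) = 23 + 185.6 = 208.6 → 209
  B: 87 + 134.4 = 221.4 → 221
  → #DFD1DD

#4E1246, #DFD1DD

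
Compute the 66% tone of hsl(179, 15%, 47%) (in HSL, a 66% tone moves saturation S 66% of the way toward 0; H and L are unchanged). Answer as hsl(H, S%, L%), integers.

hsl(179, 5%, 47%)

S moves 66% from 15 toward 0: 15 − 9.9 = 5.1 → 5.
H and L are unchanged.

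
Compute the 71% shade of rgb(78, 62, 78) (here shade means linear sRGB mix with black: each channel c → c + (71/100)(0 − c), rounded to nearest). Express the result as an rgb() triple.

rgb(23, 18, 23)

Lerp each channel 71% toward 0:
  R: 78 + 0.71×(0−78) = 78 − 55.38 = 22.62 → 23
  G: 62 − 44.02 = 17.98 → 18
  B: 78 + 0.71×(0−78) = 78 − 55.38 = 22.62 → 23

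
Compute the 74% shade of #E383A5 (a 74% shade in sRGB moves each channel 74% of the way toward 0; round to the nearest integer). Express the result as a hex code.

#3B222B

#E383A5 is rgb(227, 131, 165).
Lerp each channel 74% toward 0:
  R: 227 + 0.74×(0−227) = 227 − 167.98 = 59.02 → 59
  G: 131 + 0.74×(0−131) = 131 − 96.94 = 34.06 → 34
  B: 165 − 122.1 = 42.9 → 43
rgb(59, 34, 43) = #3B222B.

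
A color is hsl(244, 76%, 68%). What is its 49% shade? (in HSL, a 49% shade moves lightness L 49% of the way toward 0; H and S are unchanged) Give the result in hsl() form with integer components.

L moves 49% from 68 toward 0: 68 − 33.32 = 34.68 → 35.
H and S are unchanged.

hsl(244, 76%, 35%)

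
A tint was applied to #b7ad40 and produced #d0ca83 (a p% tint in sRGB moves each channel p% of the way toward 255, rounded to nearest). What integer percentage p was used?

#b7ad40 is rgb(183, 173, 64); #d0ca83 is rgb(208, 202, 131).
On the B channel (widest range): 131 ≈ 64 + (p/100)(255 − 64), so p ≈ 100×(131 − 64)/(255 − 64) = 6700/191 = 35.08.
p = 35 reproduces all three channels after rounding.

35%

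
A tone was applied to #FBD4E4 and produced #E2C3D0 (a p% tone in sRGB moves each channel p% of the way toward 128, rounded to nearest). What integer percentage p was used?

#FBD4E4 is rgb(251, 212, 228); #E2C3D0 is rgb(226, 195, 208).
On the R channel (widest range): 226 ≈ 251 + (p/100)(128 − 251), so p ≈ 100×(226 − 251)/(128 − 251) = -2500/-123 = 20.33.
p = 20 reproduces all three channels after rounding.

20%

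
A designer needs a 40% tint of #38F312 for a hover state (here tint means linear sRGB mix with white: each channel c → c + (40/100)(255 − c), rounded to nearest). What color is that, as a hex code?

#88F871

#38F312 is rgb(56, 243, 18).
A 40% tint moves each channel 40% toward 255:
  R: 56 + 0.4×(255−56) = 56 + 79.6 = 135.6 → 136
  G: 243 + 0.4×(255−243) = 243 + 4.8 = 247.8 → 248
  B: 18 + 0.4×(255−18) = 18 + 94.8 = 112.8 → 113
rgb(136, 248, 113) = #88F871.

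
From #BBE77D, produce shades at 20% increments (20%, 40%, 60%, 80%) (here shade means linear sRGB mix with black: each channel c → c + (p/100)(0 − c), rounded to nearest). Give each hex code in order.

#96B964, #708B4B, #4B5C32, #252E19

#BBE77D is rgb(187, 231, 125).
20%: (187 − 37.4 = 149.6→150, 231 − 46.2 = 184.8→185, 125 − 25 = 100→100) → #96B964
40%: (187 − 74.8 = 112.2→112, 231 − 92.4 = 138.6→139, 125 − 50 = 75→75) → #708B4B
60%: (187 − 112.2 = 74.8→75, 231 − 138.6 = 92.4→92, 125 − 75 = 50→50) → #4B5C32
80%: (187 − 149.6 = 37.4→37, 231 − 184.8 = 46.2→46, 125 − 100 = 25→25) → #252E19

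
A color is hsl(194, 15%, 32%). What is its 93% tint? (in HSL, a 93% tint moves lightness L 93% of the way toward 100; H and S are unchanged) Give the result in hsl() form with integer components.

L moves 93% from 32 toward 100: 32 + 63.24 = 95.24 → 95.
H and S are unchanged.

hsl(194, 15%, 95%)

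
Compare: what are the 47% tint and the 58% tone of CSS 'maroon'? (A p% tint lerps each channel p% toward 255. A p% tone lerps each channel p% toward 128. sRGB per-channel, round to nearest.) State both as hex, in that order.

CSS maroon is rgb(128, 0, 0).
47% tint:
  R: 128 + 0.47×(255−128) = 128 + 59.69 = 187.69 → 188
  G: 0 + 0.47×(255−0) = 0 + 119.85 = 119.85 → 120
  B: 0 + 0.47×(255−0) = 0 + 119.85 = 119.85 → 120
  → #bc7878
58% tone:
  R: 128 + 0.58×(128−128) = 128 + 0 = 128 → 128
  G: 0 + 0.58×(128−0) = 0 + 74.24 = 74.24 → 74
  B: 0 + 0.58×(128−0) = 0 + 74.24 = 74.24 → 74
  → #804a4a

#bc7878, #804a4a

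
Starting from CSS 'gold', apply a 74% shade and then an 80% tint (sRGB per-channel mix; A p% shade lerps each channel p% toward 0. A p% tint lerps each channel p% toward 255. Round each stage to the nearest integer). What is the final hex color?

#d9d7cc

CSS gold is rgb(255, 215, 0).
Lerp each channel 74% toward 0:
  R: 255 − 188.7 = 66.3 → 66
  G: 215 + 0.74×(0−215) = 215 − 159.1 = 55.9 → 56
  B: 0 + 0.74×(0−0) = 0 + 0 = 0 → 0
After the shade: rgb(66, 56, 0) = #423800.
An 80% tint moves each channel 80% toward 255:
  R: 66 + 0.8×(255−66) = 66 + 151.2 = 217.2 → 217
  G: 56 + 0.8×(255−56) = 56 + 159.2 = 215.2 → 215
  B: 0 + 0.8×(255−0) = 0 + 204 = 204 → 204
rgb(217, 215, 204) = #d9d7cc.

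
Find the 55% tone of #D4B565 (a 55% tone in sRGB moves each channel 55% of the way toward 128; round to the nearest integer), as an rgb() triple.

rgb(166, 152, 116)

#D4B565 is rgb(212, 181, 101).
Lerp each channel 55% toward 128:
  R: 212 − 46.2 = 165.8 → 166
  G: 181 − 29.15 = 151.85 → 152
  B: 101 + 0.55×(128−101) = 101 + 14.85 = 115.85 → 116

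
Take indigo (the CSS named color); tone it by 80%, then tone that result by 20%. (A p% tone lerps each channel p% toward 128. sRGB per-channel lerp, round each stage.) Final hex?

CSS indigo is rgb(75, 0, 130).
An 80% tone moves each channel 80% toward 128:
  R: 75 + 0.8×(128−75) = 75 + 42.4 = 117.4 → 117
  G: 0 + 102.4 = 102.4 → 102
  B: 130 − 1.6 = 128.4 → 128
After the tone: rgb(117, 102, 128) = #756680.
Per channel, c → c + 0.2(128 − c):
  R: 117 + 2.2 = 119.2 → 119
  G: 102 + 5.2 = 107.2 → 107
  B: 128 + 0.2×(128−128) = 128 + 0 = 128 → 128
rgb(119, 107, 128) = #776B80.

#776B80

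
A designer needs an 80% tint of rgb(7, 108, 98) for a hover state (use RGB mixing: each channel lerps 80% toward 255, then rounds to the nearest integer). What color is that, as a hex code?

#CDE2E0

An 80% tint moves each channel 80% toward 255:
  R: 7 + 0.8×(255−7) = 7 + 198.4 = 205.4 → 205
  G: 108 + 0.8×(255−108) = 108 + 117.6 = 225.6 → 226
  B: 98 + 0.8×(255−98) = 98 + 125.6 = 223.6 → 224
rgb(205, 226, 224) = #CDE2E0.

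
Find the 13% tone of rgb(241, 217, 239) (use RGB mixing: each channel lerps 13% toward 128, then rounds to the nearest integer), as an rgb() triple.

Per channel, c → c + 0.13(128 − c):
  R: 241 − 14.69 = 226.31 → 226
  G: 217 − 11.57 = 205.43 → 205
  B: 239 − 14.43 = 224.57 → 225

rgb(226, 205, 225)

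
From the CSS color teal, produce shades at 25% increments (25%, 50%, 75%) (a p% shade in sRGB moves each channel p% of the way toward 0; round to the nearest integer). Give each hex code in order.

CSS teal is rgb(0, 128, 128).
25%: (0→0, 128 − 32 = 96→96, 128 − 32 = 96→96) → #006060
50%: (0→0, 128 − 64 = 64→64, 128 − 64 = 64→64) → #004040
75%: (0→0, 128 − 96 = 32→32, 128 − 96 = 32→32) → #002020

#006060, #004040, #002020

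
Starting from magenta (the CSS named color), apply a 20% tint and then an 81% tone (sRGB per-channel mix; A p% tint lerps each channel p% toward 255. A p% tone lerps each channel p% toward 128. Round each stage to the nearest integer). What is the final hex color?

CSS magenta is rgb(255, 0, 255).
Lerp each channel 20% toward 255:
  R: 255 + 0.2×(255−255) = 255 + 0 = 255 → 255
  G: 0 + 51 = 51 → 51
  B: 255 + 0 = 255 → 255
After the tint: rgb(255, 51, 255) = #FF33FF.
Per channel, c → c + 0.81(128 − c):
  R: 255 − 102.87 = 152.13 → 152
  G: 51 + 62.37 = 113.37 → 113
  B: 255 + 0.81×(128−255) = 255 − 102.87 = 152.13 → 152
rgb(152, 113, 152) = #987198.

#987198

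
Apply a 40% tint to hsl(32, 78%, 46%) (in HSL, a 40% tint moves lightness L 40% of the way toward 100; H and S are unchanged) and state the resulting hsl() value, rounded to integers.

hsl(32, 78%, 68%)

L moves 40% from 46 toward 100: 46 + 21.6 = 67.6 → 68.
H and S are unchanged.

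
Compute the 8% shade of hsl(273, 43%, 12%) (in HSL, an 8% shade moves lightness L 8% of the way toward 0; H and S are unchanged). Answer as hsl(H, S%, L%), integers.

L moves 8% from 12 toward 0: 12 − 0.96 = 11.04 → 11.
H and S are unchanged.

hsl(273, 43%, 11%)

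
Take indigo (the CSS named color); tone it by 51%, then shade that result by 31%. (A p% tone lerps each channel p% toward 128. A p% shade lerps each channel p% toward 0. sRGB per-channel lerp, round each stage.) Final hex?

#462d59

CSS indigo is rgb(75, 0, 130).
Lerp each channel 51% toward 128:
  R: 75 + 27.03 = 102.03 → 102
  G: 0 + 0.51×(128−0) = 0 + 65.28 = 65.28 → 65
  B: 130 + 0.51×(128−130) = 130 − 1.02 = 128.98 → 129
After the tone: rgb(102, 65, 129) = #664181.
Per channel, c → c + 0.31(0 − c):
  R: 102 − 31.62 = 70.38 → 70
  G: 65 − 20.15 = 44.85 → 45
  B: 129 + 0.31×(0−129) = 129 − 39.99 = 89.01 → 89
rgb(70, 45, 89) = #462d59.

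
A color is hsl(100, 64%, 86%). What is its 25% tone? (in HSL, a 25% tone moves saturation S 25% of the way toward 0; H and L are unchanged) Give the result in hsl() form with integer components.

hsl(100, 48%, 86%)

S moves 25% from 64 toward 0: 64 − 16 = 48 → 48.
H and L are unchanged.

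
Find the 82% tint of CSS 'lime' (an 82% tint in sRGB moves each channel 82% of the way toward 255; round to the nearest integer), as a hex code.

CSS lime is rgb(0, 255, 0).
An 82% tint moves each channel 82% toward 255:
  R: 0 + 0.82×(255−0) = 0 + 209.1 = 209.1 → 209
  G: 255 + 0.82×(255−255) = 255 + 0 = 255 → 255
  B: 0 + 0.82×(255−0) = 0 + 209.1 = 209.1 → 209
rgb(209, 255, 209) = #d1ffd1.

#d1ffd1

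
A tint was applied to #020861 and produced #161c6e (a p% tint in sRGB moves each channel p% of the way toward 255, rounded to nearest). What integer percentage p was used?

#020861 is rgb(2, 8, 97); #161c6e is rgb(22, 28, 110).
On the R channel (widest range): 22 ≈ 2 + (p/100)(255 − 2), so p ≈ 100×(22 − 2)/(255 − 2) = 2000/253 = 7.91.
p = 8 reproduces all three channels after rounding.

8%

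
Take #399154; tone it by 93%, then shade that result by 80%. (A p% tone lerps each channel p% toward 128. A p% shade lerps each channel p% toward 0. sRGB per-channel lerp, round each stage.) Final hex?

#399154 is rgb(57, 145, 84).
A 93% tone moves each channel 93% toward 128:
  R: 57 + 0.93×(128−57) = 57 + 66.03 = 123.03 → 123
  G: 145 + 0.93×(128−145) = 145 − 15.81 = 129.19 → 129
  B: 84 + 40.92 = 124.92 → 125
After the tone: rgb(123, 129, 125) = #7B817D.
An 80% shade moves each channel 80% toward 0:
  R: 123 + 0.8×(0−123) = 123 − 98.4 = 24.6 → 25
  G: 129 − 103.2 = 25.8 → 26
  B: 125 − 100 = 25 → 25
rgb(25, 26, 25) = #191A19.

#191A19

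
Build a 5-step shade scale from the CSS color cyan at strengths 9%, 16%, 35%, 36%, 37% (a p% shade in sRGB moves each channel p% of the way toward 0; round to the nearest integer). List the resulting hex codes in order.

#00e8e8, #00d6d6, #00a6a6, #00a3a3, #00a1a1

CSS cyan is rgb(0, 255, 255).
9%: (0→0, 255 − 22.95 = 232.05→232, 255 − 22.95 = 232.05→232) → #00e8e8
16%: (0→0, 255 − 40.8 = 214.2→214, 255 − 40.8 = 214.2→214) → #00d6d6
35%: (0→0, 255 − 89.25 = 165.75→166, 255 − 89.25 = 165.75→166) → #00a6a6
36%: (0→0, 255 − 91.8 = 163.2→163, 255 − 91.8 = 163.2→163) → #00a3a3
37%: (0→0, 255 − 94.35 = 160.65→161, 255 − 94.35 = 160.65→161) → #00a1a1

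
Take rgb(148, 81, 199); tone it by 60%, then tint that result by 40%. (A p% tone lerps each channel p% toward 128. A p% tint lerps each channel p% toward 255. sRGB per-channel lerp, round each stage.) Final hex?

Lerp each channel 60% toward 128:
  R: 148 + 0.6×(128−148) = 148 − 12 = 136 → 136
  G: 81 + 28.2 = 109.2 → 109
  B: 199 + 0.6×(128−199) = 199 − 42.6 = 156.4 → 156
After the tone: rgb(136, 109, 156) = #886d9c.
A 40% tint moves each channel 40% toward 255:
  R: 136 + 0.4×(255−136) = 136 + 47.6 = 183.6 → 184
  G: 109 + 0.4×(255−109) = 109 + 58.4 = 167.4 → 167
  B: 156 + 39.6 = 195.6 → 196
rgb(184, 167, 196) = #b8a7c4.

#b8a7c4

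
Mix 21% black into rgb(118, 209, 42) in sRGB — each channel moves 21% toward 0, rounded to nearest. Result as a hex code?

#5DA521

A 21% shade moves each channel 21% toward 0:
  R: 118 + 0.21×(0−118) = 118 − 24.78 = 93.22 → 93
  G: 209 − 43.89 = 165.11 → 165
  B: 42 − 8.82 = 33.18 → 33
rgb(93, 165, 33) = #5DA521.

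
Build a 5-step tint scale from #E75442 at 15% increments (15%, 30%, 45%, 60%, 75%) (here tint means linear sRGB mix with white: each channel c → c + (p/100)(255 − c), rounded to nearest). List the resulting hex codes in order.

#EB6E5E, #EE877B, #F2A197, #F5BBB3, #F9D4D0

#E75442 is rgb(231, 84, 66).
15%: (231 + 3.6 = 234.6→235, 84 + 25.65 = 109.65→110, 66 + 28.35 = 94.35→94) → #EB6E5E
30%: (231 + 7.2 = 238.2→238, 84 + 51.3 = 135.3→135, 66 + 56.7 = 122.7→123) → #EE877B
45%: (231 + 10.8 = 241.8→242, 84 + 76.95 = 160.95→161, 66 + 85.05 = 151.05→151) → #F2A197
60%: (231 + 14.4 = 245.4→245, 84 + 102.6 = 186.6→187, 66 + 113.4 = 179.4→179) → #F5BBB3
75%: (231 + 18 = 249→249, 84 + 128.25 = 212.25→212, 66 + 141.75 = 207.75→208) → #F9D4D0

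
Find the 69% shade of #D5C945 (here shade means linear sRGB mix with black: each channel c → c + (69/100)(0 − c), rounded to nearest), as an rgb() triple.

rgb(66, 62, 21)

#D5C945 is rgb(213, 201, 69).
A 69% shade moves each channel 69% toward 0:
  R: 213 − 146.97 = 66.03 → 66
  G: 201 − 138.69 = 62.31 → 62
  B: 69 + 0.69×(0−69) = 69 − 47.61 = 21.39 → 21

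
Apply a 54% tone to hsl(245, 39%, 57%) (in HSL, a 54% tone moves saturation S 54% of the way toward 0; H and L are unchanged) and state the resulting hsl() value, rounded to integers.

S moves 54% from 39 toward 0: 39 − 21.06 = 17.94 → 18.
H and L are unchanged.

hsl(245, 18%, 57%)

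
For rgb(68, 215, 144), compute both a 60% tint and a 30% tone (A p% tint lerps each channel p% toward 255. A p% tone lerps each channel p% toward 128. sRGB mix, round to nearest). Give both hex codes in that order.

#b4efd3, #56bd8b

60% tint:
  R: 68 + 0.6×(255−68) = 68 + 112.2 = 180.2 → 180
  G: 215 + 0.6×(255−215) = 215 + 24 = 239 → 239
  B: 144 + 66.6 = 210.6 → 211
  → #b4efd3
30% tone:
  R: 68 + 18 = 86 → 86
  G: 215 + 0.3×(128−215) = 215 − 26.1 = 188.9 → 189
  B: 144 + 0.3×(128−144) = 144 − 4.8 = 139.2 → 139
  → #56bd8b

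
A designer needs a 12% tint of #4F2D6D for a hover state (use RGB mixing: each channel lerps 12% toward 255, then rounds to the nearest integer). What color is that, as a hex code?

#64467F

#4F2D6D is rgb(79, 45, 109).
Lerp each channel 12% toward 255:
  R: 79 + 0.12×(255−79) = 79 + 21.12 = 100.12 → 100
  G: 45 + 0.12×(255−45) = 45 + 25.2 = 70.2 → 70
  B: 109 + 0.12×(255−109) = 109 + 17.52 = 126.52 → 127
rgb(100, 70, 127) = #64467F.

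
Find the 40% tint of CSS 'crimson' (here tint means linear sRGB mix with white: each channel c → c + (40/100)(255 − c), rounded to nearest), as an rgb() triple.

rgb(234, 114, 138)

CSS crimson is rgb(220, 20, 60).
A 40% tint moves each channel 40% toward 255:
  R: 220 + 14 = 234 → 234
  G: 20 + 0.4×(255−20) = 20 + 94 = 114 → 114
  B: 60 + 0.4×(255−60) = 60 + 78 = 138 → 138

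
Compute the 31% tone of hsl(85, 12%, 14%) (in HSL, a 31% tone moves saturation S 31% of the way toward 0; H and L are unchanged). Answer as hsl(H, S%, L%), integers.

hsl(85, 8%, 14%)

S moves 31% from 12 toward 0: 12 − 3.72 = 8.28 → 8.
H and L are unchanged.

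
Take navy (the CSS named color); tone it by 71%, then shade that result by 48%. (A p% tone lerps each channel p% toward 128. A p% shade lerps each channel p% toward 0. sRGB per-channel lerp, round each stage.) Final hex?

CSS navy is rgb(0, 0, 128).
Per channel, c → c + 0.71(128 − c):
  R: 0 + 90.88 = 90.88 → 91
  G: 0 + 0.71×(128−0) = 0 + 90.88 = 90.88 → 91
  B: 128 + 0 = 128 → 128
After the tone: rgb(91, 91, 128) = #5B5B80.
Per channel, c → c + 0.48(0 − c):
  R: 91 + 0.48×(0−91) = 91 − 43.68 = 47.32 → 47
  G: 91 + 0.48×(0−91) = 91 − 43.68 = 47.32 → 47
  B: 128 + 0.48×(0−128) = 128 − 61.44 = 66.56 → 67
rgb(47, 47, 67) = #2F2F43.

#2F2F43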